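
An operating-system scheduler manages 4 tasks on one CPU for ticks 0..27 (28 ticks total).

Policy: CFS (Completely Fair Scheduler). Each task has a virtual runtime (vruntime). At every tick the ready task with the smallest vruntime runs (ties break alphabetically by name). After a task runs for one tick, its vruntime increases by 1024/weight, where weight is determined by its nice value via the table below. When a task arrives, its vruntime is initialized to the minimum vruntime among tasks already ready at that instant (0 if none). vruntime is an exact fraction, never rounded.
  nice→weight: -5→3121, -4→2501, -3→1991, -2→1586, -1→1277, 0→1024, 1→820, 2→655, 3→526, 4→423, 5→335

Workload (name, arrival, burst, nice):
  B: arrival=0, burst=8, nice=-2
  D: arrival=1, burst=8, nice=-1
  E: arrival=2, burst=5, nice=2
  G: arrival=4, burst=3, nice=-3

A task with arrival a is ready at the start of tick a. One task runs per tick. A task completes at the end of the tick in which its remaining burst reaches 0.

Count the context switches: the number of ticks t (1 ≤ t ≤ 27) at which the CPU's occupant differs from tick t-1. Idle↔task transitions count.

context switches = 21

t=0: vr[B=0] → run B
t=1: vr[B=512/793 D=512/793] → run B
t=2: vr[B=1024/793 D=512/793 E=512/793] → run D
t=3: vr[B=1024/793 D=1465856/1012661 E=512/793] → run E
t=4: vr[B=1024/793 D=1465856/1012661 E=1147392/519415 G=1024/793] → run B
t=5: vr[B=1536/793 D=1465856/1012661 E=1147392/519415 G=1024/793] → run G
t=6: vr[B=1536/793 D=1465856/1012661 E=1147392/519415 G=2850816/1578863] → run D
t=7: vr[B=1536/793 D=2277888/1012661 E=1147392/519415 G=2850816/1578863] → run G
t=8: vr[B=1536/793 D=2277888/1012661 E=1147392/519415 G=3662848/1578863] → run B
t=9: vr[B=2048/793 D=2277888/1012661 E=1147392/519415 G=3662848/1578863] → run E
t=10: vr[B=2048/793 D=2277888/1012661 E=1959424/519415 G=3662848/1578863] → run D
t=11: vr[B=2048/793 D=3089920/1012661 E=1959424/519415 G=3662848/1578863] → run G
t=12: vr[B=2048/793 D=3089920/1012661 E=1959424/519415] → run B
t=13: vr[B=2560/793 D=3089920/1012661 E=1959424/519415] → run D
t=14: vr[B=2560/793 D=3901952/1012661 E=1959424/519415] → run B
t=15: vr[B=3072/793 D=3901952/1012661 E=1959424/519415] → run E
t=16: vr[B=3072/793 D=3901952/1012661 E=2771456/519415] → run D
t=17: vr[B=3072/793 D=4713984/1012661 E=2771456/519415] → run B
t=18: vr[B=3584/793 D=4713984/1012661 E=2771456/519415] → run B
t=19: vr[D=4713984/1012661 E=2771456/519415] → run D
t=20: vr[D=5526016/1012661 E=2771456/519415] → run E
t=21: vr[D=5526016/1012661 E=3583488/519415] → run D
t=22: vr[D=6338048/1012661 E=3583488/519415] → run D
t=23: vr[E=3583488/519415] → run E
t=24: (idle)
t=25: (idle)
t=26: (idle)
t=27: (idle)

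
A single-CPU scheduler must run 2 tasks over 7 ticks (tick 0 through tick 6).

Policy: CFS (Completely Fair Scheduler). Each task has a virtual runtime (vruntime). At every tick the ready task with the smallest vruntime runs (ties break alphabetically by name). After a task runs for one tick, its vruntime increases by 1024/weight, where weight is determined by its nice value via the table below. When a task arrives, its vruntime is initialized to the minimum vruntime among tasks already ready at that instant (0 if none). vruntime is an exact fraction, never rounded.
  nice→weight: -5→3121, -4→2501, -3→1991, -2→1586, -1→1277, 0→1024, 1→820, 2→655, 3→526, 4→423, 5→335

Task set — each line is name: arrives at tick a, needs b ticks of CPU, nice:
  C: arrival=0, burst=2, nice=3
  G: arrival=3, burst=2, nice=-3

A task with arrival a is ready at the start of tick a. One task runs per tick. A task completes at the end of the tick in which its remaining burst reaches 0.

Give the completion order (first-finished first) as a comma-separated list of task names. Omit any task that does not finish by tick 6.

completion order = C, G

t=0: vr[C=0] → run C
t=1: vr[C=512/263] → run C
t=2: (idle)
t=3: vr[G=0] → run G
t=4: vr[G=1024/1991] → run G
t=5: (idle)
t=6: (idle)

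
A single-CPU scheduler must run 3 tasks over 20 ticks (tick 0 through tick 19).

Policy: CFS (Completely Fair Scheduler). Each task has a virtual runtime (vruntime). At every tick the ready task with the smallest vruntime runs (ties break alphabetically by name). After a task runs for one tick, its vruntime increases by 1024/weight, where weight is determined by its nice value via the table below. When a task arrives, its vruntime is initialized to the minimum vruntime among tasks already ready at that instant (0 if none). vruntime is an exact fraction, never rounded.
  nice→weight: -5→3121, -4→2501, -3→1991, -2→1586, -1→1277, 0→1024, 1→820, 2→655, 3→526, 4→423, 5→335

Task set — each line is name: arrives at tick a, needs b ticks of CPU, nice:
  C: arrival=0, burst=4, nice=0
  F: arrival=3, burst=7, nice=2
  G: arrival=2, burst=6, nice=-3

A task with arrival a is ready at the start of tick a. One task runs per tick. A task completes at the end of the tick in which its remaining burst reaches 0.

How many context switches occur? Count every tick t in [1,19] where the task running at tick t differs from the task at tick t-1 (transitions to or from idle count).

t=0: vr[C=0] → run C
t=1: vr[C=1] → run C
t=2: vr[C=2 G=2] → run C
t=3: vr[C=3 F=2 G=2] → run F
t=4: vr[C=3 F=2334/655 G=2] → run G
t=5: vr[C=3 F=2334/655 G=5006/1991] → run G
t=6: vr[C=3 F=2334/655 G=6030/1991] → run C
t=7: vr[F=2334/655 G=6030/1991] → run G
t=8: vr[F=2334/655 G=7054/1991] → run G
t=9: vr[F=2334/655 G=8078/1991] → run F
t=10: vr[F=3358/655 G=8078/1991] → run G
t=11: vr[F=3358/655 G=9102/1991] → run G
t=12: vr[F=3358/655] → run F
t=13: vr[F=4382/655] → run F
t=14: vr[F=5406/655] → run F
t=15: vr[F=1286/131] → run F
t=16: vr[F=7454/655] → run F
t=17: (idle)
t=18: (idle)
t=19: (idle)

context switches = 8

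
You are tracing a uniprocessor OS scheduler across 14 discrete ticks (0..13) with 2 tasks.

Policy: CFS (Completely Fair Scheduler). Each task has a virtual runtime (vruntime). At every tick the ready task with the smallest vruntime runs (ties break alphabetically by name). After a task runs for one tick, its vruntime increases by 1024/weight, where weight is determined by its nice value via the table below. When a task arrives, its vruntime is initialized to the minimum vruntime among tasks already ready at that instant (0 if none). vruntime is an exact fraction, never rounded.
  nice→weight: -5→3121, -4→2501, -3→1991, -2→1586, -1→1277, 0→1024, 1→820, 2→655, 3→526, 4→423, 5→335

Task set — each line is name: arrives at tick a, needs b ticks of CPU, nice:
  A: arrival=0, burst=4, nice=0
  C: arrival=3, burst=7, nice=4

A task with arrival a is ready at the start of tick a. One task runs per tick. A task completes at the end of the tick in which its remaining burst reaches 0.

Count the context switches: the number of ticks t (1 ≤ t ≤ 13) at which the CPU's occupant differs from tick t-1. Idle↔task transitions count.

t=0: vr[A=0] → run A
t=1: vr[A=1] → run A
t=2: vr[A=2] → run A
t=3: vr[A=3 C=3] → run A
t=4: vr[C=3] → run C
t=5: vr[C=2293/423] → run C
t=6: vr[C=3317/423] → run C
t=7: vr[C=1447/141] → run C
t=8: vr[C=5365/423] → run C
t=9: vr[C=6389/423] → run C
t=10: vr[C=2471/141] → run C
t=11: (idle)
t=12: (idle)
t=13: (idle)

context switches = 2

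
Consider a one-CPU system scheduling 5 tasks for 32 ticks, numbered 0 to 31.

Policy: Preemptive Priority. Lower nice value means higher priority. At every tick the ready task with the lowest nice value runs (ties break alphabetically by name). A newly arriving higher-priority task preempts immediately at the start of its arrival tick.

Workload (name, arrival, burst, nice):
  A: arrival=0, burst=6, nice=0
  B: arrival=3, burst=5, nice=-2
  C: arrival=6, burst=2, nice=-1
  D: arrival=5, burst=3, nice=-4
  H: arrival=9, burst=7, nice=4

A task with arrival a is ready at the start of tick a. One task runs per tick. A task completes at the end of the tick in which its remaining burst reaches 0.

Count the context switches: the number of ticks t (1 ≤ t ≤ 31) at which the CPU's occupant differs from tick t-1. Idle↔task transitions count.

context switches = 7

t=0: ready={A} → run A
t=1: ready={A} → run A
t=2: ready={A} → run A
t=3: ready={A,B} → run B
t=4: ready={A,B} → run B
t=5: ready={A,B,D} → run D
t=6: ready={A,B,C,D} → run D
t=7: ready={A,B,C,D} → run D
t=8: ready={A,B,C} → run B
t=9: ready={A,B,C,H} → run B
t=10: ready={A,B,C,H} → run B
t=11: ready={A,C,H} → run C
t=12: ready={A,C,H} → run C
t=13: ready={A,H} → run A
t=14: ready={A,H} → run A
t=15: ready={A,H} → run A
t=16: ready={H} → run H
t=17: ready={H} → run H
t=18: ready={H} → run H
t=19: ready={H} → run H
t=20: ready={H} → run H
t=21: ready={H} → run H
t=22: ready={H} → run H
t=23: (idle)
t=24: (idle)
t=25: (idle)
t=26: (idle)
t=27: (idle)
t=28: (idle)
t=29: (idle)
t=30: (idle)
t=31: (idle)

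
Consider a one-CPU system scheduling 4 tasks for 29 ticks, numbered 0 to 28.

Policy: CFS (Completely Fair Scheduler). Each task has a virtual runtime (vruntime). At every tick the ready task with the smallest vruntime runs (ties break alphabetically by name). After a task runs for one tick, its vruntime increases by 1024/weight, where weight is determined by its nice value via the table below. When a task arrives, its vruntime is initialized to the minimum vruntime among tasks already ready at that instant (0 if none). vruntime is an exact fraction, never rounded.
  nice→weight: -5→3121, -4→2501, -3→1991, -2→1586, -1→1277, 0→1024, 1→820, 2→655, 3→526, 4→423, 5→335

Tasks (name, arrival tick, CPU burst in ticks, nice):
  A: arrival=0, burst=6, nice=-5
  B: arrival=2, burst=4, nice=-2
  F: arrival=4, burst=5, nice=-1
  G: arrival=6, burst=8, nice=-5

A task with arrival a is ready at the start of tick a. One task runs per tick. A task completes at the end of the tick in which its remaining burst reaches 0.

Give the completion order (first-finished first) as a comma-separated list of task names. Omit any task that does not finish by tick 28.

t=0: vr[A=0] → run A
t=1: vr[A=1024/3121] → run A
t=2: vr[A=2048/3121 B=2048/3121] → run A
t=3: vr[A=3072/3121 B=2048/3121] → run B
t=4: vr[A=3072/3121 B=3222016/2474953 F=3072/3121] → run A
t=5: vr[A=4096/3121 B=3222016/2474953 F=3072/3121] → run F
t=6: vr[A=4096/3121 B=3222016/2474953 F=7118848/3985517 G=3222016/2474953] → run B
t=7: vr[A=4096/3121 B=4819968/2474953 F=7118848/3985517 G=3222016/2474953] → run G
t=8: vr[A=4096/3121 B=4819968/2474953 F=7118848/3985517 G=4034048/2474953] → run A
t=9: vr[A=5120/3121 B=4819968/2474953 F=7118848/3985517 G=4034048/2474953] → run G
t=10: vr[A=5120/3121 B=4819968/2474953 F=7118848/3985517 G=4846080/2474953] → run A
t=11: vr[B=4819968/2474953 F=7118848/3985517 G=4846080/2474953] → run F
t=12: vr[B=4819968/2474953 F=10314752/3985517 G=4846080/2474953] → run B
t=13: vr[B=6417920/2474953 F=10314752/3985517 G=4846080/2474953] → run G
t=14: vr[B=6417920/2474953 F=10314752/3985517 G=5658112/2474953] → run G
t=15: vr[B=6417920/2474953 F=10314752/3985517 G=6470144/2474953] → run F
t=16: vr[B=6417920/2474953 F=13510656/3985517 G=6470144/2474953] → run B
t=17: vr[F=13510656/3985517 G=6470144/2474953] → run G
t=18: vr[F=13510656/3985517 G=7282176/2474953] → run G
t=19: vr[F=13510656/3985517 G=8094208/2474953] → run G
t=20: vr[F=13510656/3985517 G=8906240/2474953] → run F
t=21: vr[F=16706560/3985517 G=8906240/2474953] → run G
t=22: vr[F=16706560/3985517] → run F
t=23: (idle)
t=24: (idle)
t=25: (idle)
t=26: (idle)
t=27: (idle)
t=28: (idle)

completion order = A, B, G, F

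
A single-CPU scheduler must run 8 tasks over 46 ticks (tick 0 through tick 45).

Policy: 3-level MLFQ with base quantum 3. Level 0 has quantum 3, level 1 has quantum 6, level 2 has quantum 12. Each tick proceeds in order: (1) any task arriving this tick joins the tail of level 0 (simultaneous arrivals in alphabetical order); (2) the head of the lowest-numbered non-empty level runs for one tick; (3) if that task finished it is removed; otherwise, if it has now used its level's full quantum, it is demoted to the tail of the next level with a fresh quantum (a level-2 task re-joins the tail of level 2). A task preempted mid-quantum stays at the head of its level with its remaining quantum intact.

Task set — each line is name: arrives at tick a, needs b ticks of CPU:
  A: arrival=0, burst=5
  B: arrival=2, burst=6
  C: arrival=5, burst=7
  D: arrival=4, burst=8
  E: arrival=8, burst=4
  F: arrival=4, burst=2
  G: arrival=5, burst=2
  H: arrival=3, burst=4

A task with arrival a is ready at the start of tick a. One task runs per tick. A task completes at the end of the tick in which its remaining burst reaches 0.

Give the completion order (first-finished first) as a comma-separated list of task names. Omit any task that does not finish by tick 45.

t=0: L0/L1/L2 = A/-/- → run A
t=1: L0/L1/L2 = A/-/- → run A
t=2: L0/L1/L2 = AB/-/- → run A
t=3: L0/L1/L2 = BH/A/- → run B
t=4: L0/L1/L2 = BHDF/A/- → run B
t=5: L0/L1/L2 = BHDFCG/A/- → run B
t=6: L0/L1/L2 = HDFCG/AB/- → run H
t=7: L0/L1/L2 = HDFCG/AB/- → run H
t=8: L0/L1/L2 = HDFCGE/AB/- → run H
t=9: L0/L1/L2 = DFCGE/ABH/- → run D
t=10: L0/L1/L2 = DFCGE/ABH/- → run D
t=11: L0/L1/L2 = DFCGE/ABH/- → run D
t=12: L0/L1/L2 = FCGE/ABHD/- → run F
t=13: L0/L1/L2 = FCGE/ABHD/- → run F
t=14: L0/L1/L2 = CGE/ABHD/- → run C
t=15: L0/L1/L2 = CGE/ABHD/- → run C
t=16: L0/L1/L2 = CGE/ABHD/- → run C
t=17: L0/L1/L2 = GE/ABHDC/- → run G
t=18: L0/L1/L2 = GE/ABHDC/- → run G
t=19: L0/L1/L2 = E/ABHDC/- → run E
t=20: L0/L1/L2 = E/ABHDC/- → run E
t=21: L0/L1/L2 = E/ABHDC/- → run E
t=22: L0/L1/L2 = -/ABHDCE/- → run A
t=23: L0/L1/L2 = -/ABHDCE/- → run A
t=24: L0/L1/L2 = -/BHDCE/- → run B
t=25: L0/L1/L2 = -/BHDCE/- → run B
t=26: L0/L1/L2 = -/BHDCE/- → run B
t=27: L0/L1/L2 = -/HDCE/- → run H
t=28: L0/L1/L2 = -/DCE/- → run D
t=29: L0/L1/L2 = -/DCE/- → run D
t=30: L0/L1/L2 = -/DCE/- → run D
t=31: L0/L1/L2 = -/DCE/- → run D
t=32: L0/L1/L2 = -/DCE/- → run D
t=33: L0/L1/L2 = -/CE/- → run C
t=34: L0/L1/L2 = -/CE/- → run C
t=35: L0/L1/L2 = -/CE/- → run C
t=36: L0/L1/L2 = -/CE/- → run C
t=37: L0/L1/L2 = -/E/- → run E
t=38: (idle)
t=39: (idle)
t=40: (idle)
t=41: (idle)
t=42: (idle)
t=43: (idle)
t=44: (idle)
t=45: (idle)

completion order = F, G, A, B, H, D, C, E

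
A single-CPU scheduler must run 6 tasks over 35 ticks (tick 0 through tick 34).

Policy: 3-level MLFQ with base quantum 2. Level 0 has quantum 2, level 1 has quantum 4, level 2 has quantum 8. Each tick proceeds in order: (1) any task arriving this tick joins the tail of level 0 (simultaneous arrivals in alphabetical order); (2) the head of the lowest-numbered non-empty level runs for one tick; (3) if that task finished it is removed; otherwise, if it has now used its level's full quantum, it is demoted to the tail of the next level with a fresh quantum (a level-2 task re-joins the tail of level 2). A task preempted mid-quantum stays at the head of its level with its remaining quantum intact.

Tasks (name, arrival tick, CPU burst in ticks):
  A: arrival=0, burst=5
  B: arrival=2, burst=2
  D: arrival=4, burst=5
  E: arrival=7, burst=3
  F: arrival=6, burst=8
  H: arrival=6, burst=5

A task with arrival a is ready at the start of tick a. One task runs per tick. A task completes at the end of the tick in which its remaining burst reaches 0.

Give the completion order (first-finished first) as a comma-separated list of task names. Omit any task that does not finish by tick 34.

t=0: L0/L1/L2 = A/-/- → run A
t=1: L0/L1/L2 = A/-/- → run A
t=2: L0/L1/L2 = B/A/- → run B
t=3: L0/L1/L2 = B/A/- → run B
t=4: L0/L1/L2 = D/A/- → run D
t=5: L0/L1/L2 = D/A/- → run D
t=6: L0/L1/L2 = FH/AD/- → run F
t=7: L0/L1/L2 = FHE/AD/- → run F
t=8: L0/L1/L2 = HE/ADF/- → run H
t=9: L0/L1/L2 = HE/ADF/- → run H
t=10: L0/L1/L2 = E/ADFH/- → run E
t=11: L0/L1/L2 = E/ADFH/- → run E
t=12: L0/L1/L2 = -/ADFHE/- → run A
t=13: L0/L1/L2 = -/ADFHE/- → run A
t=14: L0/L1/L2 = -/ADFHE/- → run A
t=15: L0/L1/L2 = -/DFHE/- → run D
t=16: L0/L1/L2 = -/DFHE/- → run D
t=17: L0/L1/L2 = -/DFHE/- → run D
t=18: L0/L1/L2 = -/FHE/- → run F
t=19: L0/L1/L2 = -/FHE/- → run F
t=20: L0/L1/L2 = -/FHE/- → run F
t=21: L0/L1/L2 = -/FHE/- → run F
t=22: L0/L1/L2 = -/HE/F → run H
t=23: L0/L1/L2 = -/HE/F → run H
t=24: L0/L1/L2 = -/HE/F → run H
t=25: L0/L1/L2 = -/E/F → run E
t=26: L0/L1/L2 = -/-/F → run F
t=27: L0/L1/L2 = -/-/F → run F
t=28: (idle)
t=29: (idle)
t=30: (idle)
t=31: (idle)
t=32: (idle)
t=33: (idle)
t=34: (idle)

completion order = B, A, D, H, E, F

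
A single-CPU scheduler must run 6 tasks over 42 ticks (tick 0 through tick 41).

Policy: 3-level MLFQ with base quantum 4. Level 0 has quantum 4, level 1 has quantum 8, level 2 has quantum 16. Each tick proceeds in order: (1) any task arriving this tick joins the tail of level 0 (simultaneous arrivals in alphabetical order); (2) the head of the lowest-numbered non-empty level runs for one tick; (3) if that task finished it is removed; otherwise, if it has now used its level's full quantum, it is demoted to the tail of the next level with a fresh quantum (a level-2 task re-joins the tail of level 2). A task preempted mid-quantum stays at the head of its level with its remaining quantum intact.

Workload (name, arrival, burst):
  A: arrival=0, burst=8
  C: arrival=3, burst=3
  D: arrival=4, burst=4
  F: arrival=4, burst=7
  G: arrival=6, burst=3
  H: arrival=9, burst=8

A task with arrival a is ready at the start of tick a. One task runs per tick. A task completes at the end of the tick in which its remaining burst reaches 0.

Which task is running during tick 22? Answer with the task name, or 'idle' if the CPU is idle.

t=0: L0/L1/L2 = A/-/- → run A
t=1: L0/L1/L2 = A/-/- → run A
t=2: L0/L1/L2 = A/-/- → run A
t=3: L0/L1/L2 = AC/-/- → run A
t=4: L0/L1/L2 = CDF/A/- → run C
t=5: L0/L1/L2 = CDF/A/- → run C
t=6: L0/L1/L2 = CDFG/A/- → run C
t=7: L0/L1/L2 = DFG/A/- → run D
t=8: L0/L1/L2 = DFG/A/- → run D
t=9: L0/L1/L2 = DFGH/A/- → run D
t=10: L0/L1/L2 = DFGH/A/- → run D
t=11: L0/L1/L2 = FGH/A/- → run F
t=12: L0/L1/L2 = FGH/A/- → run F
t=13: L0/L1/L2 = FGH/A/- → run F
t=14: L0/L1/L2 = FGH/A/- → run F
t=15: L0/L1/L2 = GH/AF/- → run G
t=16: L0/L1/L2 = GH/AF/- → run G
t=17: L0/L1/L2 = GH/AF/- → run G
t=18: L0/L1/L2 = H/AF/- → run H
t=19: L0/L1/L2 = H/AF/- → run H
t=20: L0/L1/L2 = H/AF/- → run H
t=21: L0/L1/L2 = H/AF/- → run H
t=22: L0/L1/L2 = -/AFH/- → run A
t=23: L0/L1/L2 = -/AFH/- → run A
t=24: L0/L1/L2 = -/AFH/- → run A
t=25: L0/L1/L2 = -/AFH/- → run A
t=26: L0/L1/L2 = -/FH/- → run F
t=27: L0/L1/L2 = -/FH/- → run F
t=28: L0/L1/L2 = -/FH/- → run F
t=29: L0/L1/L2 = -/H/- → run H
t=30: L0/L1/L2 = -/H/- → run H
t=31: L0/L1/L2 = -/H/- → run H
t=32: L0/L1/L2 = -/H/- → run H
t=33: (idle)
t=34: (idle)
t=35: (idle)
t=36: (idle)
t=37: (idle)
t=38: (idle)
t=39: (idle)
t=40: (idle)
t=41: (idle)

running at tick 22 = A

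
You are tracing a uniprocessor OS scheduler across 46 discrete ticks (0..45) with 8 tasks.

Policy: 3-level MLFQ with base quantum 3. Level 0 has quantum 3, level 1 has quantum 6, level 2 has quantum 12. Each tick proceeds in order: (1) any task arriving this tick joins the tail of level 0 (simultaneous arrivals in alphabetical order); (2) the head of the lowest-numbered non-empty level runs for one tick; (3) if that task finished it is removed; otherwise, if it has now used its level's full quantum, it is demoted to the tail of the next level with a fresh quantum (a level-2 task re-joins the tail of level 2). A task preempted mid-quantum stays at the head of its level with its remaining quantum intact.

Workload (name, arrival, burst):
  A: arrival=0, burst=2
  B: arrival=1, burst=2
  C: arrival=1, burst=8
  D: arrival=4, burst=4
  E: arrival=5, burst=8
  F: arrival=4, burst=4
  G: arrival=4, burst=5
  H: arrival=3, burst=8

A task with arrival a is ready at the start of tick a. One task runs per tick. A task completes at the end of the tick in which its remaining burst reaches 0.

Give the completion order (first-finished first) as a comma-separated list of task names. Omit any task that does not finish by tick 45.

completion order = A, B, C, H, D, F, G, E

t=0: L0/L1/L2 = A/-/- → run A
t=1: L0/L1/L2 = ABC/-/- → run A
t=2: L0/L1/L2 = BC/-/- → run B
t=3: L0/L1/L2 = BCH/-/- → run B
t=4: L0/L1/L2 = CHDFG/-/- → run C
t=5: L0/L1/L2 = CHDFGE/-/- → run C
t=6: L0/L1/L2 = CHDFGE/-/- → run C
t=7: L0/L1/L2 = HDFGE/C/- → run H
t=8: L0/L1/L2 = HDFGE/C/- → run H
t=9: L0/L1/L2 = HDFGE/C/- → run H
t=10: L0/L1/L2 = DFGE/CH/- → run D
t=11: L0/L1/L2 = DFGE/CH/- → run D
t=12: L0/L1/L2 = DFGE/CH/- → run D
t=13: L0/L1/L2 = FGE/CHD/- → run F
t=14: L0/L1/L2 = FGE/CHD/- → run F
t=15: L0/L1/L2 = FGE/CHD/- → run F
t=16: L0/L1/L2 = GE/CHDF/- → run G
t=17: L0/L1/L2 = GE/CHDF/- → run G
t=18: L0/L1/L2 = GE/CHDF/- → run G
t=19: L0/L1/L2 = E/CHDFG/- → run E
t=20: L0/L1/L2 = E/CHDFG/- → run E
t=21: L0/L1/L2 = E/CHDFG/- → run E
t=22: L0/L1/L2 = -/CHDFGE/- → run C
t=23: L0/L1/L2 = -/CHDFGE/- → run C
t=24: L0/L1/L2 = -/CHDFGE/- → run C
t=25: L0/L1/L2 = -/CHDFGE/- → run C
t=26: L0/L1/L2 = -/CHDFGE/- → run C
t=27: L0/L1/L2 = -/HDFGE/- → run H
t=28: L0/L1/L2 = -/HDFGE/- → run H
t=29: L0/L1/L2 = -/HDFGE/- → run H
t=30: L0/L1/L2 = -/HDFGE/- → run H
t=31: L0/L1/L2 = -/HDFGE/- → run H
t=32: L0/L1/L2 = -/DFGE/- → run D
t=33: L0/L1/L2 = -/FGE/- → run F
t=34: L0/L1/L2 = -/GE/- → run G
t=35: L0/L1/L2 = -/GE/- → run G
t=36: L0/L1/L2 = -/E/- → run E
t=37: L0/L1/L2 = -/E/- → run E
t=38: L0/L1/L2 = -/E/- → run E
t=39: L0/L1/L2 = -/E/- → run E
t=40: L0/L1/L2 = -/E/- → run E
t=41: (idle)
t=42: (idle)
t=43: (idle)
t=44: (idle)
t=45: (idle)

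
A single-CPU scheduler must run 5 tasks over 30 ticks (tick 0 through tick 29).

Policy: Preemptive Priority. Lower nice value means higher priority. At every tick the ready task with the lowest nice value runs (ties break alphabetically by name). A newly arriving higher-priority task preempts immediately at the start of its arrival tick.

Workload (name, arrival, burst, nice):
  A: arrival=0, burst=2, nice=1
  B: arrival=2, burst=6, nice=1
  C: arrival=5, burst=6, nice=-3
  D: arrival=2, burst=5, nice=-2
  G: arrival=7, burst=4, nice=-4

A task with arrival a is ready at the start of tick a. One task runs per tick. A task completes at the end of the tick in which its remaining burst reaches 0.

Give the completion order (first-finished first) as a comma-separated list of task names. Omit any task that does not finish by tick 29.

t=0: ready={A} → run A
t=1: ready={A} → run A
t=2: ready={B,D} → run D
t=3: ready={B,D} → run D
t=4: ready={B,D} → run D
t=5: ready={B,C,D} → run C
t=6: ready={B,C,D} → run C
t=7: ready={B,C,D,G} → run G
t=8: ready={B,C,D,G} → run G
t=9: ready={B,C,D,G} → run G
t=10: ready={B,C,D,G} → run G
t=11: ready={B,C,D} → run C
t=12: ready={B,C,D} → run C
t=13: ready={B,C,D} → run C
t=14: ready={B,C,D} → run C
t=15: ready={B,D} → run D
t=16: ready={B,D} → run D
t=17: ready={B} → run B
t=18: ready={B} → run B
t=19: ready={B} → run B
t=20: ready={B} → run B
t=21: ready={B} → run B
t=22: ready={B} → run B
t=23: (idle)
t=24: (idle)
t=25: (idle)
t=26: (idle)
t=27: (idle)
t=28: (idle)
t=29: (idle)

completion order = A, G, C, D, B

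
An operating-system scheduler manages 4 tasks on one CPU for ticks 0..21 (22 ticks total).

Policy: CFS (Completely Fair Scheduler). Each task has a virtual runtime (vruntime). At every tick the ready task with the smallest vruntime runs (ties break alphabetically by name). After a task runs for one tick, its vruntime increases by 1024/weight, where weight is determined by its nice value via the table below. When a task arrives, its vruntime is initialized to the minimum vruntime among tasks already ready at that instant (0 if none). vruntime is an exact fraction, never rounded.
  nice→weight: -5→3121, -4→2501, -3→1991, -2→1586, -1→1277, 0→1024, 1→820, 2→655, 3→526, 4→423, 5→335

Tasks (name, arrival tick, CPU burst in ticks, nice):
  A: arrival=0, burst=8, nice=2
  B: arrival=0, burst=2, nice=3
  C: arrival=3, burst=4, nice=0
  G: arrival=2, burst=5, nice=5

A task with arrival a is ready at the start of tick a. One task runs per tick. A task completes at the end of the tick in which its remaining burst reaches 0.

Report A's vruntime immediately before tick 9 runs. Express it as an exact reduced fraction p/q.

vruntime(A, start of tick 9) = 3072/655

t=0: vr[A=0 B=0] → run A
t=1: vr[A=1024/655 B=0] → run B
t=2: vr[A=1024/655 B=512/263 G=1024/655] → run A
t=3: vr[A=2048/655 B=512/263 C=1024/655 G=1024/655] → run C
t=4: vr[A=2048/655 B=512/263 C=1679/655 G=1024/655] → run G
t=5: vr[A=2048/655 B=512/263 C=1679/655 G=202752/43885] → run B
t=6: vr[A=2048/655 C=1679/655 G=202752/43885] → run C
t=7: vr[A=2048/655 C=2334/655 G=202752/43885] → run A
t=8: vr[A=3072/655 C=2334/655 G=202752/43885] → run C
t=9: vr[A=3072/655 C=2989/655 G=202752/43885] → run C
t=10: vr[A=3072/655 G=202752/43885] → run G
t=11: vr[A=3072/655 G=336896/43885] → run A
t=12: vr[A=4096/655 G=336896/43885] → run A
t=13: vr[A=1024/131 G=336896/43885] → run G
t=14: vr[A=1024/131 G=94208/8777] → run A
t=15: vr[A=6144/655 G=94208/8777] → run A
t=16: vr[A=7168/655 G=94208/8777] → run G
t=17: vr[A=7168/655 G=605184/43885] → run A
t=18: vr[G=605184/43885] → run G
t=19: (idle)
t=20: (idle)
t=21: (idle)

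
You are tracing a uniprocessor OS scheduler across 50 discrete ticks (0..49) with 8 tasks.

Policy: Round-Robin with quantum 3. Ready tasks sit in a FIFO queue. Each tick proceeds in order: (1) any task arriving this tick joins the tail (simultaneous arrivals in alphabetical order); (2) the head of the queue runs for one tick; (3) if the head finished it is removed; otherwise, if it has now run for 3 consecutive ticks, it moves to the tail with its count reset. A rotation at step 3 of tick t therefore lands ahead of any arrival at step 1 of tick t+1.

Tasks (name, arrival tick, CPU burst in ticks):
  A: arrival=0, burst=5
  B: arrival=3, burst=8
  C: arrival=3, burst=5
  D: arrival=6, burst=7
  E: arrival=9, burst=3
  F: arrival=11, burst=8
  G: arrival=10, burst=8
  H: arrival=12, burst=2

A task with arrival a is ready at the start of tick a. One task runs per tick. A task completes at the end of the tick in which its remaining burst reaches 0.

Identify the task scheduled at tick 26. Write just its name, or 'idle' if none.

running at tick 26 = F

t=0: queue=[A] q_used=0 → run A
t=1: queue=[A] q_used=1 → run A
t=2: queue=[A] q_used=2 → run A
t=3: queue=[A,B,C] q_used=0 → run A
t=4: queue=[A,B,C] q_used=1 → run A
t=5: queue=[B,C] q_used=0 → run B
t=6: queue=[B,C,D] q_used=1 → run B
t=7: queue=[B,C,D] q_used=2 → run B
t=8: queue=[C,D,B] q_used=0 → run C
t=9: queue=[C,D,B,E] q_used=1 → run C
t=10: queue=[C,D,B,E,G] q_used=2 → run C
t=11: queue=[D,B,E,G,C,F] q_used=0 → run D
t=12: queue=[D,B,E,G,C,F,H] q_used=1 → run D
t=13: queue=[D,B,E,G,C,F,H] q_used=2 → run D
t=14: queue=[B,E,G,C,F,H,D] q_used=0 → run B
t=15: queue=[B,E,G,C,F,H,D] q_used=1 → run B
t=16: queue=[B,E,G,C,F,H,D] q_used=2 → run B
t=17: queue=[E,G,C,F,H,D,B] q_used=0 → run E
t=18: queue=[E,G,C,F,H,D,B] q_used=1 → run E
t=19: queue=[E,G,C,F,H,D,B] q_used=2 → run E
t=20: queue=[G,C,F,H,D,B] q_used=0 → run G
t=21: queue=[G,C,F,H,D,B] q_used=1 → run G
t=22: queue=[G,C,F,H,D,B] q_used=2 → run G
t=23: queue=[C,F,H,D,B,G] q_used=0 → run C
t=24: queue=[C,F,H,D,B,G] q_used=1 → run C
t=25: queue=[F,H,D,B,G] q_used=0 → run F
t=26: queue=[F,H,D,B,G] q_used=1 → run F
t=27: queue=[F,H,D,B,G] q_used=2 → run F
t=28: queue=[H,D,B,G,F] q_used=0 → run H
t=29: queue=[H,D,B,G,F] q_used=1 → run H
t=30: queue=[D,B,G,F] q_used=0 → run D
t=31: queue=[D,B,G,F] q_used=1 → run D
t=32: queue=[D,B,G,F] q_used=2 → run D
t=33: queue=[B,G,F,D] q_used=0 → run B
t=34: queue=[B,G,F,D] q_used=1 → run B
t=35: queue=[G,F,D] q_used=0 → run G
t=36: queue=[G,F,D] q_used=1 → run G
t=37: queue=[G,F,D] q_used=2 → run G
t=38: queue=[F,D,G] q_used=0 → run F
t=39: queue=[F,D,G] q_used=1 → run F
t=40: queue=[F,D,G] q_used=2 → run F
t=41: queue=[D,G,F] q_used=0 → run D
t=42: queue=[G,F] q_used=0 → run G
t=43: queue=[G,F] q_used=1 → run G
t=44: queue=[F] q_used=0 → run F
t=45: queue=[F] q_used=1 → run F
t=46: (idle)
t=47: (idle)
t=48: (idle)
t=49: (idle)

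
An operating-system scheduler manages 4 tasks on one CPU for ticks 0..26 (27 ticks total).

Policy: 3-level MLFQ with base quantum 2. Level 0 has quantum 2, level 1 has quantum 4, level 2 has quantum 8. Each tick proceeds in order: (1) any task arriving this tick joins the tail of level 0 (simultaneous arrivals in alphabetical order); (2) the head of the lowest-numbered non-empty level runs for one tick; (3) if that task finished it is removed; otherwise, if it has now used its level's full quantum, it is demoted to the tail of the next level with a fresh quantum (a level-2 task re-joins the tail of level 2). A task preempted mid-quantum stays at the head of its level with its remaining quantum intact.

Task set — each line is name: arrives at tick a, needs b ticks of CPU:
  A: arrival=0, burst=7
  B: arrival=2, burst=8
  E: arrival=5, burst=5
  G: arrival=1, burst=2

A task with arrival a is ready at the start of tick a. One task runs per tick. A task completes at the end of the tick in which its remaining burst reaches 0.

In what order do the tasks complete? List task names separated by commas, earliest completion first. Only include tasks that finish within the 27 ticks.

completion order = G, E, A, B

t=0: L0/L1/L2 = A/-/- → run A
t=1: L0/L1/L2 = AG/-/- → run A
t=2: L0/L1/L2 = GB/A/- → run G
t=3: L0/L1/L2 = GB/A/- → run G
t=4: L0/L1/L2 = B/A/- → run B
t=5: L0/L1/L2 = BE/A/- → run B
t=6: L0/L1/L2 = E/AB/- → run E
t=7: L0/L1/L2 = E/AB/- → run E
t=8: L0/L1/L2 = -/ABE/- → run A
t=9: L0/L1/L2 = -/ABE/- → run A
t=10: L0/L1/L2 = -/ABE/- → run A
t=11: L0/L1/L2 = -/ABE/- → run A
t=12: L0/L1/L2 = -/BE/A → run B
t=13: L0/L1/L2 = -/BE/A → run B
t=14: L0/L1/L2 = -/BE/A → run B
t=15: L0/L1/L2 = -/BE/A → run B
t=16: L0/L1/L2 = -/E/AB → run E
t=17: L0/L1/L2 = -/E/AB → run E
t=18: L0/L1/L2 = -/E/AB → run E
t=19: L0/L1/L2 = -/-/AB → run A
t=20: L0/L1/L2 = -/-/B → run B
t=21: L0/L1/L2 = -/-/B → run B
t=22: (idle)
t=23: (idle)
t=24: (idle)
t=25: (idle)
t=26: (idle)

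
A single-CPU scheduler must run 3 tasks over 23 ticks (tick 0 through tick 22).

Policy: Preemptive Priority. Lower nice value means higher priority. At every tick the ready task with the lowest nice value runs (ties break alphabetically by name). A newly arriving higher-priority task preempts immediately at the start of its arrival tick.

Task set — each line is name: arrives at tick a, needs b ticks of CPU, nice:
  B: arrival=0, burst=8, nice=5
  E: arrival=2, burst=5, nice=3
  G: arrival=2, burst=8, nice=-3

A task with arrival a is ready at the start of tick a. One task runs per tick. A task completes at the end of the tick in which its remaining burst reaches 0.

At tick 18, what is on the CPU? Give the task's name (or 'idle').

running at tick 18 = B

t=0: ready={B} → run B
t=1: ready={B} → run B
t=2: ready={B,E,G} → run G
t=3: ready={B,E,G} → run G
t=4: ready={B,E,G} → run G
t=5: ready={B,E,G} → run G
t=6: ready={B,E,G} → run G
t=7: ready={B,E,G} → run G
t=8: ready={B,E,G} → run G
t=9: ready={B,E,G} → run G
t=10: ready={B,E} → run E
t=11: ready={B,E} → run E
t=12: ready={B,E} → run E
t=13: ready={B,E} → run E
t=14: ready={B,E} → run E
t=15: ready={B} → run B
t=16: ready={B} → run B
t=17: ready={B} → run B
t=18: ready={B} → run B
t=19: ready={B} → run B
t=20: ready={B} → run B
t=21: (idle)
t=22: (idle)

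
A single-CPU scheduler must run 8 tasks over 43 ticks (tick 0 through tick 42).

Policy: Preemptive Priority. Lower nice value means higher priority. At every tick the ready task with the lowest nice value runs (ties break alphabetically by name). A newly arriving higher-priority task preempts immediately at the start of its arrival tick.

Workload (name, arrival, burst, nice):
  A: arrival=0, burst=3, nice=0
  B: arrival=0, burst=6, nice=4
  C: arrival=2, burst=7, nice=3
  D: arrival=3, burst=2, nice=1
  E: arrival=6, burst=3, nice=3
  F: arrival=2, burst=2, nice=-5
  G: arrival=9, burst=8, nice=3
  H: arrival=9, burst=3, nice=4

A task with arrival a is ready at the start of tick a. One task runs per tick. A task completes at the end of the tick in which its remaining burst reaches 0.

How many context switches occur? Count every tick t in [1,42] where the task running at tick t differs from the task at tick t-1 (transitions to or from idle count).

context switches = 9

t=0: ready={A,B} → run A
t=1: ready={A,B} → run A
t=2: ready={A,B,C,F} → run F
t=3: ready={A,B,C,D,F} → run F
t=4: ready={A,B,C,D} → run A
t=5: ready={B,C,D} → run D
t=6: ready={B,C,D,E} → run D
t=7: ready={B,C,E} → run C
t=8: ready={B,C,E} → run C
t=9: ready={B,C,E,G,H} → run C
t=10: ready={B,C,E,G,H} → run C
t=11: ready={B,C,E,G,H} → run C
t=12: ready={B,C,E,G,H} → run C
t=13: ready={B,C,E,G,H} → run C
t=14: ready={B,E,G,H} → run E
t=15: ready={B,E,G,H} → run E
t=16: ready={B,E,G,H} → run E
t=17: ready={B,G,H} → run G
t=18: ready={B,G,H} → run G
t=19: ready={B,G,H} → run G
t=20: ready={B,G,H} → run G
t=21: ready={B,G,H} → run G
t=22: ready={B,G,H} → run G
t=23: ready={B,G,H} → run G
t=24: ready={B,G,H} → run G
t=25: ready={B,H} → run B
t=26: ready={B,H} → run B
t=27: ready={B,H} → run B
t=28: ready={B,H} → run B
t=29: ready={B,H} → run B
t=30: ready={B,H} → run B
t=31: ready={H} → run H
t=32: ready={H} → run H
t=33: ready={H} → run H
t=34: (idle)
t=35: (idle)
t=36: (idle)
t=37: (idle)
t=38: (idle)
t=39: (idle)
t=40: (idle)
t=41: (idle)
t=42: (idle)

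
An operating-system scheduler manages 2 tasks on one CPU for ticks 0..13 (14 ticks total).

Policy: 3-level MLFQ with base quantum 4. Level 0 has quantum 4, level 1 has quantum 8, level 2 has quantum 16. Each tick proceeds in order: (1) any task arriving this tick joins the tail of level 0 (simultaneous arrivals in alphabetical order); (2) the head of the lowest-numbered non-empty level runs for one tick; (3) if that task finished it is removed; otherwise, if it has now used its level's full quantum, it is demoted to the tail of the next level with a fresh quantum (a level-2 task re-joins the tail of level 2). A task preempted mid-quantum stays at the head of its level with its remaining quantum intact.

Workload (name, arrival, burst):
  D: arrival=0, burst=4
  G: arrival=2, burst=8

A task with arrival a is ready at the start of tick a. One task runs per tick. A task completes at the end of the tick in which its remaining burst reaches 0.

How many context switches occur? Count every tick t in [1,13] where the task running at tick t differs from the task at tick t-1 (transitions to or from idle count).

context switches = 2

t=0: L0/L1/L2 = D/-/- → run D
t=1: L0/L1/L2 = D/-/- → run D
t=2: L0/L1/L2 = DG/-/- → run D
t=3: L0/L1/L2 = DG/-/- → run D
t=4: L0/L1/L2 = G/-/- → run G
t=5: L0/L1/L2 = G/-/- → run G
t=6: L0/L1/L2 = G/-/- → run G
t=7: L0/L1/L2 = G/-/- → run G
t=8: L0/L1/L2 = -/G/- → run G
t=9: L0/L1/L2 = -/G/- → run G
t=10: L0/L1/L2 = -/G/- → run G
t=11: L0/L1/L2 = -/G/- → run G
t=12: (idle)
t=13: (idle)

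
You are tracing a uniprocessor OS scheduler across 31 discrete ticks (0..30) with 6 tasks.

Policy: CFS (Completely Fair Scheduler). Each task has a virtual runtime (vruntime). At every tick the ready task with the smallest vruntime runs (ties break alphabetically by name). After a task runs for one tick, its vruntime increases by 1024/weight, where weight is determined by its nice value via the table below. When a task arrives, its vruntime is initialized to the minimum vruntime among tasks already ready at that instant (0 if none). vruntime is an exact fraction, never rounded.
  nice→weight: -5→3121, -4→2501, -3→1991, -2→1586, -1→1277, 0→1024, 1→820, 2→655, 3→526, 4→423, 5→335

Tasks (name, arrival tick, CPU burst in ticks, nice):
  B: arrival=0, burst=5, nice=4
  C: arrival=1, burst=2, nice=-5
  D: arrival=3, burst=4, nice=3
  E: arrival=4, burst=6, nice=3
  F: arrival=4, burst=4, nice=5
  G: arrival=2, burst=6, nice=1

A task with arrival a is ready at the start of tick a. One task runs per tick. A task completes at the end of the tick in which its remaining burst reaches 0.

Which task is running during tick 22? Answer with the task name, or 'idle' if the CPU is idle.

running at tick 22 = G

t=0: vr[B=0] → run B
t=1: vr[B=1024/423 C=1024/423] → run B
t=2: vr[B=2048/423 C=1024/423 G=1024/423] → run C
t=3: vr[B=2048/423 C=3629056/1320183 D=1024/423 G=1024/423] → run D
t=4: vr[B=2048/423 C=3629056/1320183 D=485888/111249 E=1024/423 F=1024/423 G=1024/423] → run E
t=5: vr[B=2048/423 C=3629056/1320183 D=485888/111249 E=485888/111249 F=1024/423 G=1024/423] → run F
t=6: vr[B=2048/423 C=3629056/1320183 D=485888/111249 E=485888/111249 F=776192/141705 G=1024/423] → run G
t=7: vr[B=2048/423 C=3629056/1320183 D=485888/111249 E=485888/111249 F=776192/141705 G=318208/86715] → run C
t=8: vr[B=2048/423 D=485888/111249 E=485888/111249 F=776192/141705 G=318208/86715] → run G
t=9: vr[B=2048/423 D=485888/111249 E=485888/111249 F=776192/141705 G=426496/86715] → run D
t=10: vr[B=2048/423 D=702464/111249 E=485888/111249 F=776192/141705 G=426496/86715] → run E
t=11: vr[B=2048/423 D=702464/111249 E=702464/111249 F=776192/141705 G=426496/86715] → run B
t=12: vr[B=1024/141 D=702464/111249 E=702464/111249 F=776192/141705 G=426496/86715] → run G
t=13: vr[B=1024/141 D=702464/111249 E=702464/111249 F=776192/141705 G=534784/86715] → run F
t=14: vr[B=1024/141 D=702464/111249 E=702464/111249 F=1209344/141705 G=534784/86715] → run G
t=15: vr[B=1024/141 D=702464/111249 E=702464/111249 F=1209344/141705 G=643072/86715] → run D
t=16: vr[B=1024/141 D=919040/111249 E=702464/111249 F=1209344/141705 G=643072/86715] → run E
t=17: vr[B=1024/141 D=919040/111249 E=919040/111249 F=1209344/141705 G=643072/86715] → run B
t=18: vr[B=4096/423 D=919040/111249 E=919040/111249 F=1209344/141705 G=643072/86715] → run G
t=19: vr[B=4096/423 D=919040/111249 E=919040/111249 F=1209344/141705 G=150272/17343] → run D
t=20: vr[B=4096/423 E=919040/111249 F=1209344/141705 G=150272/17343] → run E
t=21: vr[B=4096/423 E=1135616/111249 F=1209344/141705 G=150272/17343] → run F
t=22: vr[B=4096/423 E=1135616/111249 F=1642496/141705 G=150272/17343] → run G
t=23: vr[B=4096/423 E=1135616/111249 F=1642496/141705] → run B
t=24: vr[E=1135616/111249 F=1642496/141705] → run E
t=25: vr[E=1352192/111249 F=1642496/141705] → run F
t=26: vr[E=1352192/111249] → run E
t=27: (idle)
t=28: (idle)
t=29: (idle)
t=30: (idle)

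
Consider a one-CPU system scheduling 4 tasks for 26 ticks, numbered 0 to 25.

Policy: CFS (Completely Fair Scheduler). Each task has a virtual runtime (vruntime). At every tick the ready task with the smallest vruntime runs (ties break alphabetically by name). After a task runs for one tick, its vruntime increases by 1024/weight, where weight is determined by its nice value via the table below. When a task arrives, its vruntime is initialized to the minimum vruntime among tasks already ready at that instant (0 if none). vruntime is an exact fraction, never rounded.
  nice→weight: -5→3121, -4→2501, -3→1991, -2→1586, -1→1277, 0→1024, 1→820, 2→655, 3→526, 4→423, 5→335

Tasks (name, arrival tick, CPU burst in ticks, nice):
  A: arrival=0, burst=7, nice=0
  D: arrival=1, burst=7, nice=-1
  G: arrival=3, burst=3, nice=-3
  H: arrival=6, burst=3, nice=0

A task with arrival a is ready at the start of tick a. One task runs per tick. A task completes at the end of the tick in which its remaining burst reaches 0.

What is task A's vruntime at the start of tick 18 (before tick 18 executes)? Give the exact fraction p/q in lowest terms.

t=0: vr[A=0] → run A
t=1: vr[A=1 D=1] → run A
t=2: vr[A=2 D=1] → run D
t=3: vr[A=2 D=2301/1277 G=2301/1277] → run D
t=4: vr[A=2 D=3325/1277 G=2301/1277] → run G
t=5: vr[A=2 D=3325/1277 G=5888939/2542507] → run A
t=6: vr[A=3 D=3325/1277 G=5888939/2542507 H=5888939/2542507] → run G
t=7: vr[A=3 D=3325/1277 G=7196587/2542507 H=5888939/2542507] → run H
t=8: vr[A=3 D=3325/1277 G=7196587/2542507 H=8431446/2542507] → run D
t=9: vr[A=3 D=4349/1277 G=7196587/2542507 H=8431446/2542507] → run G
t=10: vr[A=3 D=4349/1277 H=8431446/2542507] → run A
t=11: vr[A=4 D=4349/1277 H=8431446/2542507] → run H
t=12: vr[A=4 D=4349/1277 H=10973953/2542507] → run D
t=13: vr[A=4 D=5373/1277 H=10973953/2542507] → run A
t=14: vr[A=5 D=5373/1277 H=10973953/2542507] → run D
t=15: vr[A=5 D=6397/1277 H=10973953/2542507] → run H
t=16: vr[A=5 D=6397/1277] → run A
t=17: vr[A=6 D=6397/1277] → run D
t=18: vr[A=6 D=7421/1277] → run D
t=19: vr[A=6] → run A
t=20: (idle)
t=21: (idle)
t=22: (idle)
t=23: (idle)
t=24: (idle)
t=25: (idle)

vruntime(A, start of tick 18) = 6/1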